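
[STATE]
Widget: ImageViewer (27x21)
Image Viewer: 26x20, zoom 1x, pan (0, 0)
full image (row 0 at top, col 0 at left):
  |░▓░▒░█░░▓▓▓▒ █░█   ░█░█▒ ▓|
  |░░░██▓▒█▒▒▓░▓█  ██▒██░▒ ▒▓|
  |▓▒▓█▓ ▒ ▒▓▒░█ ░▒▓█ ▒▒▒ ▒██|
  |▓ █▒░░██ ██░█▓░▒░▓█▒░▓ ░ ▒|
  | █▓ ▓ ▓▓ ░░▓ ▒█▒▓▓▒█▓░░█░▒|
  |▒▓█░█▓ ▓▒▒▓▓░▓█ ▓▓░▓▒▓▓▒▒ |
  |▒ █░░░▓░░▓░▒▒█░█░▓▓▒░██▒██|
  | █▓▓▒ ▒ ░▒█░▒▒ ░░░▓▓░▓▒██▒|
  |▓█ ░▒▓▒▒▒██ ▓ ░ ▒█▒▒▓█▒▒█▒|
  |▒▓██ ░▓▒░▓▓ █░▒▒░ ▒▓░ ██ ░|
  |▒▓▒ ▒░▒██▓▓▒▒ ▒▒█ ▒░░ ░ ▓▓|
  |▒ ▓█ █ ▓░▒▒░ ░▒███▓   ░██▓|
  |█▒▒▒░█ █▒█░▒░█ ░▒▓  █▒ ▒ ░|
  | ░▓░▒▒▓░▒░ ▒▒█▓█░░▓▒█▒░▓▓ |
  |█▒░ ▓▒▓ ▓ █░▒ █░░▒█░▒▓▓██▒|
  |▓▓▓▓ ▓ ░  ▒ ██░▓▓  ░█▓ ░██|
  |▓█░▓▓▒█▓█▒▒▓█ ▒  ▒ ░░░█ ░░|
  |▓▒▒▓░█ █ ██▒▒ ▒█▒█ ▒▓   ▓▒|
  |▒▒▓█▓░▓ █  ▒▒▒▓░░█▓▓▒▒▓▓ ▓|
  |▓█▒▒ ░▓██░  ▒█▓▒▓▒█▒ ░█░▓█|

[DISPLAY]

░▓░▒░█░░▓▓▓▒ █░█   ░█░█▒ ▓ 
░░░██▓▒█▒▒▓░▓█  ██▒██░▒ ▒▓ 
▓▒▓█▓ ▒ ▒▓▒░█ ░▒▓█ ▒▒▒ ▒██ 
▓ █▒░░██ ██░█▓░▒░▓█▒░▓ ░ ▒ 
 █▓ ▓ ▓▓ ░░▓ ▒█▒▓▓▒█▓░░█░▒ 
▒▓█░█▓ ▓▒▒▓▓░▓█ ▓▓░▓▒▓▓▒▒  
▒ █░░░▓░░▓░▒▒█░█░▓▓▒░██▒██ 
 █▓▓▒ ▒ ░▒█░▒▒ ░░░▓▓░▓▒██▒ 
▓█ ░▒▓▒▒▒██ ▓ ░ ▒█▒▒▓█▒▒█▒ 
▒▓██ ░▓▒░▓▓ █░▒▒░ ▒▓░ ██ ░ 
▒▓▒ ▒░▒██▓▓▒▒ ▒▒█ ▒░░ ░ ▓▓ 
▒ ▓█ █ ▓░▒▒░ ░▒███▓   ░██▓ 
█▒▒▒░█ █▒█░▒░█ ░▒▓  █▒ ▒ ░ 
 ░▓░▒▒▓░▒░ ▒▒█▓█░░▓▒█▒░▓▓  
█▒░ ▓▒▓ ▓ █░▒ █░░▒█░▒▓▓██▒ 
▓▓▓▓ ▓ ░  ▒ ██░▓▓  ░█▓ ░██ 
▓█░▓▓▒█▓█▒▒▓█ ▒  ▒ ░░░█ ░░ 
▓▒▒▓░█ █ ██▒▒ ▒█▒█ ▒▓   ▓▒ 
▒▒▓█▓░▓ █  ▒▒▒▓░░█▓▓▒▒▓▓ ▓ 
▓█▒▒ ░▓██░  ▒█▓▒▓▒█▒ ░█░▓█ 
                           


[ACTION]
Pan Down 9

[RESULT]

▒▓██ ░▓▒░▓▓ █░▒▒░ ▒▓░ ██ ░ 
▒▓▒ ▒░▒██▓▓▒▒ ▒▒█ ▒░░ ░ ▓▓ 
▒ ▓█ █ ▓░▒▒░ ░▒███▓   ░██▓ 
█▒▒▒░█ █▒█░▒░█ ░▒▓  █▒ ▒ ░ 
 ░▓░▒▒▓░▒░ ▒▒█▓█░░▓▒█▒░▓▓  
█▒░ ▓▒▓ ▓ █░▒ █░░▒█░▒▓▓██▒ 
▓▓▓▓ ▓ ░  ▒ ██░▓▓  ░█▓ ░██ 
▓█░▓▓▒█▓█▒▒▓█ ▒  ▒ ░░░█ ░░ 
▓▒▒▓░█ █ ██▒▒ ▒█▒█ ▒▓   ▓▒ 
▒▒▓█▓░▓ █  ▒▒▒▓░░█▓▓▒▒▓▓ ▓ 
▓█▒▒ ░▓██░  ▒█▓▒▓▒█▒ ░█░▓█ 
                           
                           
                           
                           
                           
                           
                           
                           
                           
                           


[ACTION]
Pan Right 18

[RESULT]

▒▓░ ██ ░                   
▒░░ ░ ▓▓                   
▓   ░██▓                   
  █▒ ▒ ░                   
▓▒█▒░▓▓                    
█░▒▓▓██▒                   
 ░█▓ ░██                   
 ░░░█ ░░                   
 ▒▓   ▓▒                   
▓▓▒▒▓▓ ▓                   
█▒ ░█░▓█                   
                           
                           
                           
                           
                           
                           
                           
                           
                           
                           


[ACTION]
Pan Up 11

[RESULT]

 ░█░█▒ ▓                   
▒██░▒ ▒▓                   
 ▒▒▒ ▒██                   
█▒░▓ ░ ▒                   
▒█▓░░█░▒                   
░▓▒▓▓▒▒                    
▓▒░██▒██                   
▓▓░▓▒██▒                   
▒▒▓█▒▒█▒                   
▒▓░ ██ ░                   
▒░░ ░ ▓▓                   
▓   ░██▓                   
  █▒ ▒ ░                   
▓▒█▒░▓▓                    
█░▒▓▓██▒                   
 ░█▓ ░██                   
 ░░░█ ░░                   
 ▒▓   ▓▒                   
▓▓▒▒▓▓ ▓                   
█▒ ░█░▓█                   
                           


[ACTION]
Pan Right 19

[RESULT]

                           
                           
                           
                           
                           
                           
                           
                           
                           
                           
                           
                           
                           
                           
                           
                           
                           
                           
                           
                           
                           


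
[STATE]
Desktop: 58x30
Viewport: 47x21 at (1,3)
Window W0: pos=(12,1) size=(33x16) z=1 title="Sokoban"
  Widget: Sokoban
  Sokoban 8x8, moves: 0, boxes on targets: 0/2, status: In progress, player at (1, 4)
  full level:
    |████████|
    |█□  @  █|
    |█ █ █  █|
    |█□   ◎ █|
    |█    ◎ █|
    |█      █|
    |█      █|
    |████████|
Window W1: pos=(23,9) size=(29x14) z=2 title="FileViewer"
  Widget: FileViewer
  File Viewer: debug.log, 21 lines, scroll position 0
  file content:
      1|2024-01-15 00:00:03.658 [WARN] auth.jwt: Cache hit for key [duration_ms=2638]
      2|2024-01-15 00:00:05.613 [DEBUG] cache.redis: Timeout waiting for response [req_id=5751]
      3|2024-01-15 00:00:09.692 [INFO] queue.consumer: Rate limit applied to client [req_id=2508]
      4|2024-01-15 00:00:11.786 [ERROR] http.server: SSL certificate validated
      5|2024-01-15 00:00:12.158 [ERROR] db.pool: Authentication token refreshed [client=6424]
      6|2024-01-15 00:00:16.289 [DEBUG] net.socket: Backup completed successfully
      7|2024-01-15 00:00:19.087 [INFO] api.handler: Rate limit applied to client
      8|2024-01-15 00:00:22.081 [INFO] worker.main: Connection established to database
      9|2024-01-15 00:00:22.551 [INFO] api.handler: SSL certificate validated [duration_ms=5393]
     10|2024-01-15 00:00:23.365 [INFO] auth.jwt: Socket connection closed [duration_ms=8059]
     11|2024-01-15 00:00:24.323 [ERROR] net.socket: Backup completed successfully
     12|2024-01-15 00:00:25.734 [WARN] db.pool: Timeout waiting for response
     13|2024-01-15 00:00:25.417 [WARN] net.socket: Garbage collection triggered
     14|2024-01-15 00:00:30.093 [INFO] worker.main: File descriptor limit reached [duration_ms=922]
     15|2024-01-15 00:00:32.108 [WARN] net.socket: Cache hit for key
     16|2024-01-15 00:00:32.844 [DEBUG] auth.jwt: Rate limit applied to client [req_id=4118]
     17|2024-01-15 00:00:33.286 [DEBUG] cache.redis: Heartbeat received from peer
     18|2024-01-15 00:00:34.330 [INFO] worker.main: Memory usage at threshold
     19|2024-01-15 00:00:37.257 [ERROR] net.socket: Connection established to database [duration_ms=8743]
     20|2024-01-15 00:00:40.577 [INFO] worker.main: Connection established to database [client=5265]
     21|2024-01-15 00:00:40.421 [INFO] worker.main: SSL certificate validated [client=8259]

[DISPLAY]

           ┠───────────────────────────────┨   
           ┃████████                       ┃   
           ┃█□  @  █                       ┃   
           ┃█ █ █  █                       ┃   
           ┃█□   ◎ █                       ┃   
           ┃█    ◎ █                       ┃   
           ┃█      █  ┏━━━━━━━━━━━━━━━━━━━━━━━━
           ┃█      █  ┃ FileViewer             
           ┃████████  ┠────────────────────────
           ┃Moves: 0  ┃2024-01-15 00:00:03.658 
           ┃          ┃2024-01-15 00:00:05.613 
           ┃          ┃2024-01-15 00:00:09.692 
           ┃          ┃2024-01-15 00:00:11.786 
           ┗━━━━━━━━━━┃2024-01-15 00:00:12.158 
                      ┃2024-01-15 00:00:16.289 
                      ┃2024-01-15 00:00:19.087 
                      ┃2024-01-15 00:00:22.081 
                      ┃2024-01-15 00:00:22.551 
                      ┃2024-01-15 00:00:23.365 
                      ┗━━━━━━━━━━━━━━━━━━━━━━━━
                                               


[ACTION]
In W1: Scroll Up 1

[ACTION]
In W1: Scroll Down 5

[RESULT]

           ┠───────────────────────────────┨   
           ┃████████                       ┃   
           ┃█□  @  █                       ┃   
           ┃█ █ █  █                       ┃   
           ┃█□   ◎ █                       ┃   
           ┃█    ◎ █                       ┃   
           ┃█      █  ┏━━━━━━━━━━━━━━━━━━━━━━━━
           ┃█      █  ┃ FileViewer             
           ┃████████  ┠────────────────────────
           ┃Moves: 0  ┃2024-01-15 00:00:16.289 
           ┃          ┃2024-01-15 00:00:19.087 
           ┃          ┃2024-01-15 00:00:22.081 
           ┃          ┃2024-01-15 00:00:22.551 
           ┗━━━━━━━━━━┃2024-01-15 00:00:23.365 
                      ┃2024-01-15 00:00:24.323 
                      ┃2024-01-15 00:00:25.734 
                      ┃2024-01-15 00:00:25.417 
                      ┃2024-01-15 00:00:30.093 
                      ┃2024-01-15 00:00:32.108 
                      ┗━━━━━━━━━━━━━━━━━━━━━━━━
                                               


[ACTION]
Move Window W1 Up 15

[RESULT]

           ┠──────────┃2024-01-15 00:00:16.289 
           ┃████████  ┃2024-01-15 00:00:19.087 
           ┃█□  @  █  ┃2024-01-15 00:00:22.081 
           ┃█ █ █  █  ┃2024-01-15 00:00:22.551 
           ┃█□   ◎ █  ┃2024-01-15 00:00:23.365 
           ┃█    ◎ █  ┃2024-01-15 00:00:24.323 
           ┃█      █  ┃2024-01-15 00:00:25.734 
           ┃█      █  ┃2024-01-15 00:00:25.417 
           ┃████████  ┃2024-01-15 00:00:30.093 
           ┃Moves: 0  ┃2024-01-15 00:00:32.108 
           ┃          ┗━━━━━━━━━━━━━━━━━━━━━━━━
           ┃                               ┃   
           ┃                               ┃   
           ┗━━━━━━━━━━━━━━━━━━━━━━━━━━━━━━━┛   
                                               
                                               
                                               
                                               
                                               
                                               
                                               


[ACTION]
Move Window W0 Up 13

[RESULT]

           ┃████████  ┃2024-01-15 00:00:16.289 
           ┃█□  @  █  ┃2024-01-15 00:00:19.087 
           ┃█ █ █  █  ┃2024-01-15 00:00:22.081 
           ┃█□   ◎ █  ┃2024-01-15 00:00:22.551 
           ┃█    ◎ █  ┃2024-01-15 00:00:23.365 
           ┃█      █  ┃2024-01-15 00:00:24.323 
           ┃█      █  ┃2024-01-15 00:00:25.734 
           ┃████████  ┃2024-01-15 00:00:25.417 
           ┃Moves: 0  ┃2024-01-15 00:00:30.093 
           ┃          ┃2024-01-15 00:00:32.108 
           ┃          ┗━━━━━━━━━━━━━━━━━━━━━━━━
           ┃                               ┃   
           ┗━━━━━━━━━━━━━━━━━━━━━━━━━━━━━━━┛   
                                               
                                               
                                               
                                               
                                               
                                               
                                               
                                               


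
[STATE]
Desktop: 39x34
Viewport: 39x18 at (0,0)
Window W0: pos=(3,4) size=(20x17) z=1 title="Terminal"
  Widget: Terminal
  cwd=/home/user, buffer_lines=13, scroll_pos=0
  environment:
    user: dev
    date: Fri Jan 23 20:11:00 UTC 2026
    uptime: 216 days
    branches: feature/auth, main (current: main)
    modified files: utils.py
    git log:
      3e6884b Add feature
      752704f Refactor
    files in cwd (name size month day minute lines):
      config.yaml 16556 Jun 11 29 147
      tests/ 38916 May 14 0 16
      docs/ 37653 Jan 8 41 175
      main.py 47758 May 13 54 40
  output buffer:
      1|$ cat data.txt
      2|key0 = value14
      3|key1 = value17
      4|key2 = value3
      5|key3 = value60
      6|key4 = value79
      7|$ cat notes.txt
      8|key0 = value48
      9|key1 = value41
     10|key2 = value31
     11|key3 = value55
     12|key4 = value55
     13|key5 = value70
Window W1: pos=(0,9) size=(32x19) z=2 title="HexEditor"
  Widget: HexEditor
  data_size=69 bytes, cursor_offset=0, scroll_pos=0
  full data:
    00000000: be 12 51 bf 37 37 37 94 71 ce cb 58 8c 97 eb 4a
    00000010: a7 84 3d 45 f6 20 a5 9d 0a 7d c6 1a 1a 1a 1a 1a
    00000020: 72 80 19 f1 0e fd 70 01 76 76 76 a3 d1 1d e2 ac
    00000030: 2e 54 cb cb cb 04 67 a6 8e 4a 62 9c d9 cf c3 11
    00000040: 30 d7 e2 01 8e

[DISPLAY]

                                       
                                       
                                       
                                       
   ┏━━━━━━━━━━━━━━━━━━┓                
   ┃ Terminal         ┃                
   ┠──────────────────┨                
   ┃$ cat data.txt    ┃                
   ┃key0 = value14    ┃                
┏━━━━━━━━━━━━━━━━━━━━━━━━━━━━━━┓       
┃ HexEditor                    ┃       
┠──────────────────────────────┨       
┃00000000  BE 12 51 bf 37 37 37┃       
┃00000010  a7 84 3d 45 f6 20 a5┃       
┃00000020  72 80 19 f1 0e fd 70┃       
┃00000030  2e 54 cb cb cb 04 67┃       
┃00000040  30 d7 e2 01 8e      ┃       
┃                              ┃       


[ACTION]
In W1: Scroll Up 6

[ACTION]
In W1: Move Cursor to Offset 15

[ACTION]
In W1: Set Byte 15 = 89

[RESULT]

                                       
                                       
                                       
                                       
   ┏━━━━━━━━━━━━━━━━━━┓                
   ┃ Terminal         ┃                
   ┠──────────────────┨                
   ┃$ cat data.txt    ┃                
   ┃key0 = value14    ┃                
┏━━━━━━━━━━━━━━━━━━━━━━━━━━━━━━┓       
┃ HexEditor                    ┃       
┠──────────────────────────────┨       
┃00000000  be 12 51 bf 37 37 37┃       
┃00000010  a7 84 3d 45 f6 20 a5┃       
┃00000020  72 80 19 f1 0e fd 70┃       
┃00000030  2e 54 cb cb cb 04 67┃       
┃00000040  30 d7 e2 01 8e      ┃       
┃                              ┃       


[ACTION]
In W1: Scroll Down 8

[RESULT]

                                       
                                       
                                       
                                       
   ┏━━━━━━━━━━━━━━━━━━┓                
   ┃ Terminal         ┃                
   ┠──────────────────┨                
   ┃$ cat data.txt    ┃                
   ┃key0 = value14    ┃                
┏━━━━━━━━━━━━━━━━━━━━━━━━━━━━━━┓       
┃ HexEditor                    ┃       
┠──────────────────────────────┨       
┃00000040  30 d7 e2 01 8e      ┃       
┃                              ┃       
┃                              ┃       
┃                              ┃       
┃                              ┃       
┃                              ┃       


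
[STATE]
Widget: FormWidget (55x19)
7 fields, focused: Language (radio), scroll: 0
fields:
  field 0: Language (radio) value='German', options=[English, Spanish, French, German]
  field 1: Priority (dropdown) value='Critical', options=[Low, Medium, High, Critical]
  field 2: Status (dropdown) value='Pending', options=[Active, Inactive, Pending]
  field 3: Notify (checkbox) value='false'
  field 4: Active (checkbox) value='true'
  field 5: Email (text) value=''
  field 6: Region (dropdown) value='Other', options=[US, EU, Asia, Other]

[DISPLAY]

> Language:   ( ) English  ( ) Spanish  ( ) French  (●)
  Priority:   [Critical                              ▼]
  Status:     [Pending                               ▼]
  Notify:     [ ]                                      
  Active:     [x]                                      
  Email:      [                                       ]
  Region:     [Other                                 ▼]
                                                       
                                                       
                                                       
                                                       
                                                       
                                                       
                                                       
                                                       
                                                       
                                                       
                                                       
                                                       


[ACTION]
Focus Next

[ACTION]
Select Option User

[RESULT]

  Language:   ( ) English  ( ) Spanish  ( ) French  (●)
> Priority:   [Critical                              ▼]
  Status:     [Pending                               ▼]
  Notify:     [ ]                                      
  Active:     [x]                                      
  Email:      [                                       ]
  Region:     [Other                                 ▼]
                                                       
                                                       
                                                       
                                                       
                                                       
                                                       
                                                       
                                                       
                                                       
                                                       
                                                       
                                                       


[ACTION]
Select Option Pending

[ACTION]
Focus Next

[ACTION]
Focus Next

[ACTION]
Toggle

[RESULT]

  Language:   ( ) English  ( ) Spanish  ( ) French  (●)
  Priority:   [Critical                              ▼]
  Status:     [Pending                               ▼]
> Notify:     [x]                                      
  Active:     [x]                                      
  Email:      [                                       ]
  Region:     [Other                                 ▼]
                                                       
                                                       
                                                       
                                                       
                                                       
                                                       
                                                       
                                                       
                                                       
                                                       
                                                       
                                                       


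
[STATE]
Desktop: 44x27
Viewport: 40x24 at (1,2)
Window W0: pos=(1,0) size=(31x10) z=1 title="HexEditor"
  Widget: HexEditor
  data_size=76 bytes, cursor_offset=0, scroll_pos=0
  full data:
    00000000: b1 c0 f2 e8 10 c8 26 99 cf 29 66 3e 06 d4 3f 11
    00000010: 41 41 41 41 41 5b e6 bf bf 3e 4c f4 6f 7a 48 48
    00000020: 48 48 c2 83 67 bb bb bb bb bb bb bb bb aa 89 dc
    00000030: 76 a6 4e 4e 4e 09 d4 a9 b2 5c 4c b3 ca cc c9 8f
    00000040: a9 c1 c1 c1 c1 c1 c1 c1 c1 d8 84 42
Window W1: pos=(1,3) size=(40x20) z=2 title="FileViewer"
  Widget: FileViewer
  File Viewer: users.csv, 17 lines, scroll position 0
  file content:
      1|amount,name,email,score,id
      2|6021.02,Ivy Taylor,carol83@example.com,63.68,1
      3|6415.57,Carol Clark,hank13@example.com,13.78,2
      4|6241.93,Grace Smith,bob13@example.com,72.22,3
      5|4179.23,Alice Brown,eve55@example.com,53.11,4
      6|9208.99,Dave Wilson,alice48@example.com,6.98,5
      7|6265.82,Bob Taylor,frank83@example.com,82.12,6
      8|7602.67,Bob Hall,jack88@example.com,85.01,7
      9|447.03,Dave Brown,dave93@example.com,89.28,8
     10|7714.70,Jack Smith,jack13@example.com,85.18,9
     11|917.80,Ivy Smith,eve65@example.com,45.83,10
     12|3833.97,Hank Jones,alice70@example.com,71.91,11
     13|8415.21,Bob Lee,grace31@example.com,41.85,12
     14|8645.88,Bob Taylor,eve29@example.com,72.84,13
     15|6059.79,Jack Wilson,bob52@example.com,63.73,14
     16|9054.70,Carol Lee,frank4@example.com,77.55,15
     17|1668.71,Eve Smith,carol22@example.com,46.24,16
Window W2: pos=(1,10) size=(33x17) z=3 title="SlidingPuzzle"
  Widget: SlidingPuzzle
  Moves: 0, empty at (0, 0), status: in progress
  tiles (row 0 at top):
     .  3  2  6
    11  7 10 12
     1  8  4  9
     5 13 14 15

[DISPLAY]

┠─────────────────────────────┨         
┏━━━━━━━━━━━━━━━━━━━━━━━━━━━━━━━━━━━━━━┓
┃ FileViewer                           ┃
┠──────────────────────────────────────┨
┃amount,name,email,score,id           ▲┃
┃6021.02,Ivy Taylor,carol83@example.co█┃
┃6415.57,Carol Clark,hank13@example.co░┃
┃6241.93,Grace Smith,bob13@example.com░┃
┏━━━━━━━━━━━━━━━━━━━━━━━━━━━━━━━┓e.com░┃
┃ SlidingPuzzle                 ┃ple.c░┃
┠───────────────────────────────┨le.co░┃
┃┌────┬────┬────┬────┐          ┃com,8░┃
┃│    │  3 │  2 │  6 │          ┃.com,░┃
┃├────┼────┼────┼────┤          ┃e.com░┃
┃│ 11 │  7 │ 10 │ 12 │          ┃om,45░┃
┃├────┼────┼────┼────┤          ┃le.co░┃
┃│  1 │  8 │  4 │  9 │          ┃com,4░┃
┃├────┼────┼────┼────┤          ┃.com,░┃
┃│  5 │ 13 │ 14 │ 15 │          ┃e.com░┃
┃└────┴────┴────┴────┘          ┃.com,▼┃
┃Moves: 0                       ┃━━━━━━┛
┃                               ┃       
┃                               ┃       
┃                               ┃       


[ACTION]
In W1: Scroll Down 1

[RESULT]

┠─────────────────────────────┨         
┏━━━━━━━━━━━━━━━━━━━━━━━━━━━━━━━━━━━━━━┓
┃ FileViewer                           ┃
┠──────────────────────────────────────┨
┃6021.02,Ivy Taylor,carol83@example.co▲┃
┃6415.57,Carol Clark,hank13@example.co░┃
┃6241.93,Grace Smith,bob13@example.com░┃
┃4179.23,Alice Brown,eve55@example.com░┃
┏━━━━━━━━━━━━━━━━━━━━━━━━━━━━━━━┓ple.c░┃
┃ SlidingPuzzle                 ┃le.co░┃
┠───────────────────────────────┨com,8░┃
┃┌────┬────┬────┬────┐          ┃.com,░┃
┃│    │  3 │  2 │  6 │          ┃e.com░┃
┃├────┼────┼────┼────┤          ┃om,45░┃
┃│ 11 │  7 │ 10 │ 12 │          ┃le.co░┃
┃├────┼────┼────┼────┤          ┃com,4░┃
┃│  1 │  8 │  4 │  9 │          ┃.com,░┃
┃├────┼────┼────┼────┤          ┃e.com░┃
┃│  5 │ 13 │ 14 │ 15 │          ┃.com,█┃
┃└────┴────┴────┴────┘          ┃e.com▼┃
┃Moves: 0                       ┃━━━━━━┛
┃                               ┃       
┃                               ┃       
┃                               ┃       


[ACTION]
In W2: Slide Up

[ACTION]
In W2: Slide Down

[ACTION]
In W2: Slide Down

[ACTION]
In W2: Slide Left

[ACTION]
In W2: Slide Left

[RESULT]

┠─────────────────────────────┨         
┏━━━━━━━━━━━━━━━━━━━━━━━━━━━━━━━━━━━━━━┓
┃ FileViewer                           ┃
┠──────────────────────────────────────┨
┃6021.02,Ivy Taylor,carol83@example.co▲┃
┃6415.57,Carol Clark,hank13@example.co░┃
┃6241.93,Grace Smith,bob13@example.com░┃
┃4179.23,Alice Brown,eve55@example.com░┃
┏━━━━━━━━━━━━━━━━━━━━━━━━━━━━━━━┓ple.c░┃
┃ SlidingPuzzle                 ┃le.co░┃
┠───────────────────────────────┨com,8░┃
┃┌────┬────┬────┬────┐          ┃.com,░┃
┃│  3 │  2 │    │  6 │          ┃e.com░┃
┃├────┼────┼────┼────┤          ┃om,45░┃
┃│ 11 │  7 │ 10 │ 12 │          ┃le.co░┃
┃├────┼────┼────┼────┤          ┃com,4░┃
┃│  1 │  8 │  4 │  9 │          ┃.com,░┃
┃├────┼────┼────┼────┤          ┃e.com░┃
┃│  5 │ 13 │ 14 │ 15 │          ┃.com,█┃
┃└────┴────┴────┴────┘          ┃e.com▼┃
┃Moves: 4                       ┃━━━━━━┛
┃                               ┃       
┃                               ┃       
┃                               ┃       


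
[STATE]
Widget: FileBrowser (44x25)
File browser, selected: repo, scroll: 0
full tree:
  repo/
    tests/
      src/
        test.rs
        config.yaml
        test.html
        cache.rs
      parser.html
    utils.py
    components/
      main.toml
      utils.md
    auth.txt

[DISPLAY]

> [-] repo/                                 
    [+] tests/                              
    utils.py                                
    [+] components/                         
    auth.txt                                
                                            
                                            
                                            
                                            
                                            
                                            
                                            
                                            
                                            
                                            
                                            
                                            
                                            
                                            
                                            
                                            
                                            
                                            
                                            
                                            


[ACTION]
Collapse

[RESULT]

> [+] repo/                                 
                                            
                                            
                                            
                                            
                                            
                                            
                                            
                                            
                                            
                                            
                                            
                                            
                                            
                                            
                                            
                                            
                                            
                                            
                                            
                                            
                                            
                                            
                                            
                                            


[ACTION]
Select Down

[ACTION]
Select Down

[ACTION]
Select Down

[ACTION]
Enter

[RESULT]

> [-] repo/                                 
    [+] tests/                              
    utils.py                                
    [+] components/                         
    auth.txt                                
                                            
                                            
                                            
                                            
                                            
                                            
                                            
                                            
                                            
                                            
                                            
                                            
                                            
                                            
                                            
                                            
                                            
                                            
                                            
                                            


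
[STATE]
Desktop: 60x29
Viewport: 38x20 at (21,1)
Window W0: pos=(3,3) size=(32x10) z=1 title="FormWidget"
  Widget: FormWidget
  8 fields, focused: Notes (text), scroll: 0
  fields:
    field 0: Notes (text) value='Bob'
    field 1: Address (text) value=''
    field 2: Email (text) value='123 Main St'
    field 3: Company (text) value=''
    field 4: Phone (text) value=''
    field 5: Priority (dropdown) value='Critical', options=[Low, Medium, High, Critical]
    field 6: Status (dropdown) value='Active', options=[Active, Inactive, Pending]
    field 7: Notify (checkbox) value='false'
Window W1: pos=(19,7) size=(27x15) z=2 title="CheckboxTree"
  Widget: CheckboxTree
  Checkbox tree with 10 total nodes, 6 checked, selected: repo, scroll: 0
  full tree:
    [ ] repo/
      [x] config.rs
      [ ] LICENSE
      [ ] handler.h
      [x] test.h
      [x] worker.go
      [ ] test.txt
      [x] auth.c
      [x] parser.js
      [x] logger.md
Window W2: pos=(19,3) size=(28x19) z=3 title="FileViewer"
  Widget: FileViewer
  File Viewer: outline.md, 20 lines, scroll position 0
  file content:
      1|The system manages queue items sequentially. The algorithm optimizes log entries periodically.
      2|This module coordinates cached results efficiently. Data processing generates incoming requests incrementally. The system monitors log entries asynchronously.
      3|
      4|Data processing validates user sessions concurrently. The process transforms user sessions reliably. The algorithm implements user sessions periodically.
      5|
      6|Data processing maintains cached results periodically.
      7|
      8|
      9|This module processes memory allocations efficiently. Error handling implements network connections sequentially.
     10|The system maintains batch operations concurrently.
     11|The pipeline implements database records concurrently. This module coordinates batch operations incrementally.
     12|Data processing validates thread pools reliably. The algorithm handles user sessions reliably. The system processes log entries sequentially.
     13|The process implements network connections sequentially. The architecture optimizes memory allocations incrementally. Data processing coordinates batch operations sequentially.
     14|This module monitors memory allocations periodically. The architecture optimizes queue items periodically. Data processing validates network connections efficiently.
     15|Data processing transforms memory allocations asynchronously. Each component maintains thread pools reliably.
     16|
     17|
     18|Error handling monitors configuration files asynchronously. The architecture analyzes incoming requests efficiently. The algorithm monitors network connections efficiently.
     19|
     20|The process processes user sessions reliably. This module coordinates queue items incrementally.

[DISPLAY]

                                      
                                      
━━━━━━━━━━━━━━━━━━━━━━━━━┓            
FileViewer               ┃            
─────────────────────────┨            
he system manages queue ▲┃            
his module coordinates c█┃            
                        ░┃            
ata processing validates░┃            
                        ░┃            
ata processing maintains░┃            
                        ░┃            
                        ░┃            
his module processes mem░┃            
he system maintains batc░┃            
he pipeline implements d░┃            
ata processing validates░┃            
he process implements ne░┃            
his module monitors memo░┃            
ata processing transform▼┃            


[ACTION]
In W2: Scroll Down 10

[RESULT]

                                      
                                      
━━━━━━━━━━━━━━━━━━━━━━━━━┓            
FileViewer               ┃            
─────────────────────────┨            
ata processing maintains▲┃            
                        ░┃            
                        ░┃            
his module processes mem░┃            
he system maintains batc░┃            
he pipeline implements d░┃            
ata processing validates░┃            
he process implements ne░┃            
his module monitors memo░┃            
ata processing transform░┃            
                        ░┃            
                        ░┃            
rror handling monitors c░┃            
                        █┃            
he process processes use▼┃            


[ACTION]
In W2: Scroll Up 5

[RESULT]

                                      
                                      
━━━━━━━━━━━━━━━━━━━━━━━━━┓            
FileViewer               ┃            
─────────────────────────┨            
he system manages queue ▲┃            
his module coordinates c█┃            
                        ░┃            
ata processing validates░┃            
                        ░┃            
ata processing maintains░┃            
                        ░┃            
                        ░┃            
his module processes mem░┃            
he system maintains batc░┃            
he pipeline implements d░┃            
ata processing validates░┃            
he process implements ne░┃            
his module monitors memo░┃            
ata processing transform▼┃            


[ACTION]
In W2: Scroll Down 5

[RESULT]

                                      
                                      
━━━━━━━━━━━━━━━━━━━━━━━━━┓            
FileViewer               ┃            
─────────────────────────┨            
ata processing maintains▲┃            
                        ░┃            
                        ░┃            
his module processes mem░┃            
he system maintains batc░┃            
he pipeline implements d░┃            
ata processing validates░┃            
he process implements ne░┃            
his module monitors memo░┃            
ata processing transform░┃            
                        ░┃            
                        ░┃            
rror handling monitors c░┃            
                        █┃            
he process processes use▼┃            


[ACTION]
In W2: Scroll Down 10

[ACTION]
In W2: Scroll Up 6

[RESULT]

                                      
                                      
━━━━━━━━━━━━━━━━━━━━━━━━━┓            
FileViewer               ┃            
─────────────────────────┨            
he system manages queue ▲┃            
his module coordinates c█┃            
                        ░┃            
ata processing validates░┃            
                        ░┃            
ata processing maintains░┃            
                        ░┃            
                        ░┃            
his module processes mem░┃            
he system maintains batc░┃            
he pipeline implements d░┃            
ata processing validates░┃            
he process implements ne░┃            
his module monitors memo░┃            
ata processing transform▼┃            
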